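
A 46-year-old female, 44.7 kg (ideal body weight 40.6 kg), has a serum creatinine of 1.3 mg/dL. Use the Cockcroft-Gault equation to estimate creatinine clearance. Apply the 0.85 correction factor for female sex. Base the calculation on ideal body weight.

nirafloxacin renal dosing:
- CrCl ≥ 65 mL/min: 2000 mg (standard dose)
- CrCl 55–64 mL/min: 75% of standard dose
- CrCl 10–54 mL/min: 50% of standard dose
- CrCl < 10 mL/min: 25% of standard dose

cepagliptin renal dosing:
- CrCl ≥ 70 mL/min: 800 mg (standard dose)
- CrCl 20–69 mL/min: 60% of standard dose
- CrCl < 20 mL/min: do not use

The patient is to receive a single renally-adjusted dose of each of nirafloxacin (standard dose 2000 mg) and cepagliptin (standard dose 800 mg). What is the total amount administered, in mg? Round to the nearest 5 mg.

CrCl = (140 − 46) × 40.6 / (72 × 1.3) × 0.85 = 3816.4 / 93.60 × 0.85 ≈ 34.7 mL/min
CrCl ≈ 35 mL/min.
nirafloxacin: 10–54 mL/min → 50% of 2000 mg = 1000 mg.
cepagliptin: 20–69 mL/min → 60% of 800 mg = 480 mg.
Total = 1000 + 480 = 1480 mg.

1480 mg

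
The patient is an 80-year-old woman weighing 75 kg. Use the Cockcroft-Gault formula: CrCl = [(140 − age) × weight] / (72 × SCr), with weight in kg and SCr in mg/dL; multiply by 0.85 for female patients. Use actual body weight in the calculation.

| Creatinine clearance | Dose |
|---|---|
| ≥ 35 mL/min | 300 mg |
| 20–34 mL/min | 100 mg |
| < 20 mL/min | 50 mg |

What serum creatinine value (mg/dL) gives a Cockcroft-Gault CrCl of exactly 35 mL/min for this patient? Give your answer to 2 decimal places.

1.52 mg/dL

Standard dose requires CrCl ≥ 35 mL/min.
Set (140 − 80) × 75 × 0.85 / (72 × SCr) = 35
SCr = (140 − 80) × 75 × 0.85 / (72 × 35) = 1.518 mg/dL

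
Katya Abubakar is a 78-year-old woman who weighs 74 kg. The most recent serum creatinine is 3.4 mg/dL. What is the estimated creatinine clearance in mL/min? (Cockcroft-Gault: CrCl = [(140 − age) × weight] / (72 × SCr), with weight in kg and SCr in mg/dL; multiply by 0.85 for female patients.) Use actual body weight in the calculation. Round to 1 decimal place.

CrCl = (140 − 78) × 74 / (72 × 3.4) × 0.85 = 4588.0 / 244.80 × 0.85 ≈ 15.9 mL/min

15.9 mL/min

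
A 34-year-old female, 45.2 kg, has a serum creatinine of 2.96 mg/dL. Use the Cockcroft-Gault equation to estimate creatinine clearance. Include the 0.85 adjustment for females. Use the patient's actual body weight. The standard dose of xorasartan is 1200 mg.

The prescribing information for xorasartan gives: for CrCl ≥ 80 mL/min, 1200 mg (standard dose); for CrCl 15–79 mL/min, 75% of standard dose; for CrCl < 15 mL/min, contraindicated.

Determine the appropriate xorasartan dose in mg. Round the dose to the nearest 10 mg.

900 mg

CrCl = (140 − 34) × 45.2 / (72 × 2.96) × 0.85 = 4791.2 / 213.12 × 0.85 ≈ 19.1 mL/min
CrCl ≈ 19 mL/min → bracket 15–79 mL/min.
75% of 1200 mg = 900 mg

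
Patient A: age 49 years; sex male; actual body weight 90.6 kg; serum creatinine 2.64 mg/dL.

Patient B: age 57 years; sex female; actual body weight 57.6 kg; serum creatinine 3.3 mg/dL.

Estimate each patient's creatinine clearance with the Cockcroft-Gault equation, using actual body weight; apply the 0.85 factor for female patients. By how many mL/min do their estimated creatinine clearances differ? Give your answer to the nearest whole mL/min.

Patient A: CrCl = (140 − 49) × 90.6 / (72 × 2.64) = 8244.6 / 190.08 ≈ 43.4 mL/min
Patient B: CrCl = (140 − 57) × 57.6 / (72 × 3.3) × 0.85 = 4780.8 / 237.60 × 0.85 ≈ 17.1 mL/min
|43.4 − 17.1| = 26.3 mL/min

26 mL/min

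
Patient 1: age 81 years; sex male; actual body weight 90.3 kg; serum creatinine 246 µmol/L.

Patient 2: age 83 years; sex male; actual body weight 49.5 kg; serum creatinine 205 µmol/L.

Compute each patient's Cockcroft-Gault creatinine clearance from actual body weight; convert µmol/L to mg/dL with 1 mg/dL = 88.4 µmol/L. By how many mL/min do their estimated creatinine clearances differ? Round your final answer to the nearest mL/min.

Patient 1: SCr = 246 / 88.4 = 2.783 mg/dL
Patient 1: CrCl = (140 − 81) × 90.3 / (72 × 2.783) = 5327.7 / 200.38 ≈ 26.6 mL/min
Patient 2: SCr = 205 / 88.4 = 2.319 mg/dL
Patient 2: CrCl = (140 − 83) × 49.5 / (72 × 2.319) = 2821.5 / 166.97 ≈ 16.9 mL/min
|26.6 − 16.9| = 9.7 mL/min

10 mL/min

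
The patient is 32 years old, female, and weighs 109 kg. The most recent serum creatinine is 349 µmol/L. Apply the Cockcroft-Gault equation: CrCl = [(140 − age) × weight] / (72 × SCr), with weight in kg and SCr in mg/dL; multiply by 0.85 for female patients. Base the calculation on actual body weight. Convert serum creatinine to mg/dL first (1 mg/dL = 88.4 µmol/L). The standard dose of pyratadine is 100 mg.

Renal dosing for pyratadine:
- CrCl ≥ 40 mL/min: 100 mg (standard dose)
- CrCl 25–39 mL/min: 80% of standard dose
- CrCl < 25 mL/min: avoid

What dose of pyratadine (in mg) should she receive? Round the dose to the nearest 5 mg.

SCr = 349 / 88.4 = 3.948 mg/dL
CrCl = (140 − 32) × 109 / (72 × 3.948) × 0.85 = 11772.0 / 284.26 × 0.85 ≈ 35.2 mL/min
CrCl ≈ 35 mL/min → bracket 25–39 mL/min.
80% of 100 mg = 80 mg

80 mg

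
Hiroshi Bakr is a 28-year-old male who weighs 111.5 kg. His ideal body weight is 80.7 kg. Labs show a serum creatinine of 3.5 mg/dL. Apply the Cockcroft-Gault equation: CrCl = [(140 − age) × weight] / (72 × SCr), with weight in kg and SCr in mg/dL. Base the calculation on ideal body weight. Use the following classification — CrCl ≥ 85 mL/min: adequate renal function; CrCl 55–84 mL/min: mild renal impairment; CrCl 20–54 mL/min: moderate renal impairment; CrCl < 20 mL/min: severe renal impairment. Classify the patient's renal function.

moderate renal impairment

CrCl = (140 − 28) × 80.7 / (72 × 3.5) = 9038.4 / 252.00 ≈ 35.9 mL/min
36 mL/min falls in the 'moderate renal impairment' range.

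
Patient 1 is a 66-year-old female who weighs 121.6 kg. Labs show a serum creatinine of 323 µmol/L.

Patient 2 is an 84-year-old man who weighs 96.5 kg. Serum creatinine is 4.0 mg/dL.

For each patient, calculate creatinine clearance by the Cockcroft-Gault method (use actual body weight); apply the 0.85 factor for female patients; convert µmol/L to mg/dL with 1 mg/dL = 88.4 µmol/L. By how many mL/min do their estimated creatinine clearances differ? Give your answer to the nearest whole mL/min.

Patient 1: SCr = 323 / 88.4 = 3.654 mg/dL
Patient 1: CrCl = (140 − 66) × 121.6 / (72 × 3.654) × 0.85 = 8998.4 / 263.09 × 0.85 ≈ 29.1 mL/min
Patient 2: CrCl = (140 − 84) × 96.5 / (72 × 4) = 5404.0 / 288.00 ≈ 18.8 mL/min
|29.1 − 18.8| = 10.3 mL/min

10 mL/min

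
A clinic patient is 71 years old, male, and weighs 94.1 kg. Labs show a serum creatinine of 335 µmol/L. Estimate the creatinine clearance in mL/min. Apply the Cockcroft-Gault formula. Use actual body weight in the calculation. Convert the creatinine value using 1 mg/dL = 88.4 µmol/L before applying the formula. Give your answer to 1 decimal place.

SCr = 335 / 88.4 = 3.79 mg/dL
CrCl = (140 − 71) × 94.1 / (72 × 3.79) = 6492.9 / 272.88 ≈ 23.8 mL/min

23.8 mL/min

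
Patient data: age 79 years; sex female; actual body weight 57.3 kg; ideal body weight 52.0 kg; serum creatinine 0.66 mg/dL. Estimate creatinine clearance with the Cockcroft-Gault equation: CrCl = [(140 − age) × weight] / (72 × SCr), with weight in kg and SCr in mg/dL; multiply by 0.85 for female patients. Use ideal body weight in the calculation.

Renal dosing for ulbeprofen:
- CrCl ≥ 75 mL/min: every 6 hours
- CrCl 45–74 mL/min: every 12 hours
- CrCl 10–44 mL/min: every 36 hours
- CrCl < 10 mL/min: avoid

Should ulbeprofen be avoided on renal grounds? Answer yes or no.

no

CrCl = (140 − 79) × 52 / (72 × 0.66) × 0.85 = 3172.0 / 47.52 × 0.85 ≈ 56.7 mL/min
CrCl ≈ 57 mL/min, which is ≥ 10 mL/min.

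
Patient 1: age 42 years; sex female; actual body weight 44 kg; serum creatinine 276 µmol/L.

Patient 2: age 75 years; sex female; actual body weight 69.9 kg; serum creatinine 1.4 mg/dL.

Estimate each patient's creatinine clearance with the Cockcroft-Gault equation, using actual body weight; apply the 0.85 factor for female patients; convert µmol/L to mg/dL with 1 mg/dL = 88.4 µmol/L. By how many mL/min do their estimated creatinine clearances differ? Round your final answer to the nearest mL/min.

Patient 1: SCr = 276 / 88.4 = 3.122 mg/dL
Patient 1: CrCl = (140 − 42) × 44 / (72 × 3.122) × 0.85 = 4312.0 / 224.78 × 0.85 ≈ 16.3 mL/min
Patient 2: CrCl = (140 − 75) × 69.9 / (72 × 1.4) × 0.85 = 4543.5 / 100.80 × 0.85 ≈ 38.3 mL/min
|16.3 − 38.3| = 22.0 mL/min

22 mL/min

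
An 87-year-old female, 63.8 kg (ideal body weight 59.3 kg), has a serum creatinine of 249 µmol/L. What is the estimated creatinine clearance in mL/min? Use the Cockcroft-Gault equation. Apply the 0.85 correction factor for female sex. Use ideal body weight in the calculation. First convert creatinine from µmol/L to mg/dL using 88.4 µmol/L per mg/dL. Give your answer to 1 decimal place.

SCr = 249 / 88.4 = 2.817 mg/dL
CrCl = (140 − 87) × 59.3 / (72 × 2.817) × 0.85 = 3142.9 / 202.82 × 0.85 ≈ 13.2 mL/min

13.2 mL/min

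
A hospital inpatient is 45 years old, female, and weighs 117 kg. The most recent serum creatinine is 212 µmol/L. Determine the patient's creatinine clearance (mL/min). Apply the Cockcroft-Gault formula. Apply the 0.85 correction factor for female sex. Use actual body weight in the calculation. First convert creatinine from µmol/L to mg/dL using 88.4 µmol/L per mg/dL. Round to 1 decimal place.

54.7 mL/min

SCr = 212 / 88.4 = 2.398 mg/dL
CrCl = (140 − 45) × 117 / (72 × 2.398) × 0.85 = 11115.0 / 172.66 × 0.85 ≈ 54.7 mL/min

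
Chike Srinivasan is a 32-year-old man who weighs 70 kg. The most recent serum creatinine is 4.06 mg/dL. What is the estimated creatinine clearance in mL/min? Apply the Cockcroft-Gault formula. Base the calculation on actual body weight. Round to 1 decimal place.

CrCl = (140 − 32) × 70 / (72 × 4.06) = 7560.0 / 292.32 ≈ 25.9 mL/min

25.9 mL/min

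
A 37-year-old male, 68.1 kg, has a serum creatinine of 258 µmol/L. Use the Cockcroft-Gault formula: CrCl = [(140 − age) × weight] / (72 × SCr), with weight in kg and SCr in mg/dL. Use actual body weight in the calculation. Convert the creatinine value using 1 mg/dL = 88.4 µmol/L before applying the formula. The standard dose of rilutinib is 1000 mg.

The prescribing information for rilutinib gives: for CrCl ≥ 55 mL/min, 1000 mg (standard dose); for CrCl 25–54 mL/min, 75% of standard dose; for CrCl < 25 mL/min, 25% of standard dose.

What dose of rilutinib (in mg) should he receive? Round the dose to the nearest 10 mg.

750 mg

SCr = 258 / 88.4 = 2.919 mg/dL
CrCl = (140 − 37) × 68.1 / (72 × 2.919) = 7014.3 / 210.17 ≈ 33.4 mL/min
CrCl ≈ 33 mL/min → bracket 25–54 mL/min.
75% of 1000 mg = 750 mg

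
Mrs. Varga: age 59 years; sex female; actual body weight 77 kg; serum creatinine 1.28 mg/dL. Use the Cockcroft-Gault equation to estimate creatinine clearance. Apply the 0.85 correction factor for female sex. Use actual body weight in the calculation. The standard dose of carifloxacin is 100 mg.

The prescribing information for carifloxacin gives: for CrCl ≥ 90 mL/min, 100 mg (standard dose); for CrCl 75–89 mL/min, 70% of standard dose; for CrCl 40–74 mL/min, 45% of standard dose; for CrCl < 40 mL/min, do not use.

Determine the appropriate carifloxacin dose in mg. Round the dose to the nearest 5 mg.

CrCl = (140 − 59) × 77 / (72 × 1.28) × 0.85 = 6237.0 / 92.16 × 0.85 ≈ 57.5 mL/min
CrCl ≈ 58 mL/min → bracket 40–74 mL/min.
45% of 100 mg = 45 mg

45 mg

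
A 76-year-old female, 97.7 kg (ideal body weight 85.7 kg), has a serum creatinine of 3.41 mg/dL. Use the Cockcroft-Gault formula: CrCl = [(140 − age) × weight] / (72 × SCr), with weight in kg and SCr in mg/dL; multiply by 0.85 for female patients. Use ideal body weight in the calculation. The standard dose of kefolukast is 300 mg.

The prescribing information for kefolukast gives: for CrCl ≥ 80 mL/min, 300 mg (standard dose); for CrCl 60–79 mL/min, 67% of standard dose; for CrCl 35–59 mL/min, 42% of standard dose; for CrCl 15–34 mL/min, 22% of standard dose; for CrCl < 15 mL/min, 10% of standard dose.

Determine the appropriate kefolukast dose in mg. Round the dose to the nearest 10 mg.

CrCl = (140 − 76) × 85.7 / (72 × 3.41) × 0.85 = 5484.8 / 245.52 × 0.85 ≈ 19.0 mL/min
CrCl ≈ 19 mL/min → bracket 15–34 mL/min.
22% of 300 mg = 66 mg → 70 mg

70 mg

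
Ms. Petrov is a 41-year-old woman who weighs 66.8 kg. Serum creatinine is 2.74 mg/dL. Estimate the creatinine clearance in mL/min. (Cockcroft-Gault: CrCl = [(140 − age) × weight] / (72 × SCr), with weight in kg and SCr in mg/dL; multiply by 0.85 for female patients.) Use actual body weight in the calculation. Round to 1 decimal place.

CrCl = (140 − 41) × 66.8 / (72 × 2.74) × 0.85 = 6613.2 / 197.28 × 0.85 ≈ 28.5 mL/min

28.5 mL/min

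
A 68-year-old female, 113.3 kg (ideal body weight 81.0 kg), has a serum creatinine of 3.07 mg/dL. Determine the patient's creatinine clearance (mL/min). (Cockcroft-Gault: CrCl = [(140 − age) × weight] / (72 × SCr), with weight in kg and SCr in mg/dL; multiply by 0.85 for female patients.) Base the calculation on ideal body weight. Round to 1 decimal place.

22.4 mL/min

CrCl = (140 − 68) × 81 / (72 × 3.07) × 0.85 = 5832.0 / 221.04 × 0.85 ≈ 22.4 mL/min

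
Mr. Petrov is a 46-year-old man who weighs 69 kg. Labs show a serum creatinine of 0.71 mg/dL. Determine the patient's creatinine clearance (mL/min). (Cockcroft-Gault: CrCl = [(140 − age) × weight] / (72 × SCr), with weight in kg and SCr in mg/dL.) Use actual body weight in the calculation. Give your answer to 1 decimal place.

126.9 mL/min

CrCl = (140 − 46) × 69 / (72 × 0.71) = 6486.0 / 51.12 ≈ 126.9 mL/min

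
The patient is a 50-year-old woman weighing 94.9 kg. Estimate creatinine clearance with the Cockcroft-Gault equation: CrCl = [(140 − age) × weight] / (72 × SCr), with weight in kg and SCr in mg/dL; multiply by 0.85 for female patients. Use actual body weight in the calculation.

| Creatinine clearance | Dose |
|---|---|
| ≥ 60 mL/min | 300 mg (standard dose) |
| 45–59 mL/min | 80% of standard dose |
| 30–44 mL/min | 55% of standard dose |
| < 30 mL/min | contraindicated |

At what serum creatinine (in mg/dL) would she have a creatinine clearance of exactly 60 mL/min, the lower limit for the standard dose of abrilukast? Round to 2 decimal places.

Standard dose requires CrCl ≥ 60 mL/min.
Set (140 − 50) × 94.9 × 0.85 / (72 × SCr) = 60
SCr = (140 − 50) × 94.9 × 0.85 / (72 × 60) = 1.681 mg/dL

1.68 mg/dL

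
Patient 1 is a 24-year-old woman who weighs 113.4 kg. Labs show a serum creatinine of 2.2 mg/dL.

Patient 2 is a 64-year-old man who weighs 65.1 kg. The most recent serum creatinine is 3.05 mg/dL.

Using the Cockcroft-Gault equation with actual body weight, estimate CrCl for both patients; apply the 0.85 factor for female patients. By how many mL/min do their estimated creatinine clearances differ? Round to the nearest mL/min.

Patient 1: CrCl = (140 − 24) × 113.4 / (72 × 2.2) × 0.85 = 13154.4 / 158.40 × 0.85 ≈ 70.6 mL/min
Patient 2: CrCl = (140 − 64) × 65.1 / (72 × 3.05) = 4947.6 / 219.60 ≈ 22.5 mL/min
|70.6 − 22.5| = 48.1 mL/min

48 mL/min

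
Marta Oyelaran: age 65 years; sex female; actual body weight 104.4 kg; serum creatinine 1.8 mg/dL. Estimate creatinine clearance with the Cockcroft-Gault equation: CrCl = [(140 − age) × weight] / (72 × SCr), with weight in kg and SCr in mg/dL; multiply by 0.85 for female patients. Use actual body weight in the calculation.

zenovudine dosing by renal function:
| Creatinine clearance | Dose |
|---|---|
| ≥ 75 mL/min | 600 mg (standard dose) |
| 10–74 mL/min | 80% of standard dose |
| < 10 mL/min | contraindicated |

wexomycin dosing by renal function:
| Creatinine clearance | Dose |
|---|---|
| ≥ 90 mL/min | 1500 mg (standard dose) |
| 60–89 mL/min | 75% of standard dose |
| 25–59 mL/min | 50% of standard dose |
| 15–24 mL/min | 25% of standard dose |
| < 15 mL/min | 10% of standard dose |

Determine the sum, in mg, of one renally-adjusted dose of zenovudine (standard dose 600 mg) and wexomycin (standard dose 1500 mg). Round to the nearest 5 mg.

1230 mg

CrCl = (140 − 65) × 104.4 / (72 × 1.8) × 0.85 = 7830.0 / 129.60 × 0.85 ≈ 51.4 mL/min
CrCl ≈ 51 mL/min.
zenovudine: 10–74 mL/min → 80% of 600 mg = 480 mg.
wexomycin: 25–59 mL/min → 50% of 1500 mg = 750 mg.
Total = 480 + 750 = 1230 mg.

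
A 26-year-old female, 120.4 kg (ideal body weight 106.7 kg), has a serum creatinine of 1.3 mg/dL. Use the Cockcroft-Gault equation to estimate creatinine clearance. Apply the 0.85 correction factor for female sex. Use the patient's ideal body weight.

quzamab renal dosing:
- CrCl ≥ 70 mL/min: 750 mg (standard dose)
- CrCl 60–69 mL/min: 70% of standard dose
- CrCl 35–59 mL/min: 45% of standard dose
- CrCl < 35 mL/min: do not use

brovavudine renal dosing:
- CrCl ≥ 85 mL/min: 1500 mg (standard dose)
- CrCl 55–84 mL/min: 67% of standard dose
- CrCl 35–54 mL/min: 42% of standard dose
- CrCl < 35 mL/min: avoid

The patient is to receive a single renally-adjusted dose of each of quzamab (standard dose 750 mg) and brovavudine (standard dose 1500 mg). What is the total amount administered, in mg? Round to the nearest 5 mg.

CrCl = (140 − 26) × 106.7 / (72 × 1.3) × 0.85 = 12163.8 / 93.60 × 0.85 ≈ 110.5 mL/min
CrCl ≈ 110 mL/min.
quzamab: ≥ 70 mL/min → 100% of 750 mg = 750 mg.
brovavudine: ≥ 85 mL/min → 100% of 1500 mg = 1500 mg.
Total = 750 + 1500 = 2250 mg.

2250 mg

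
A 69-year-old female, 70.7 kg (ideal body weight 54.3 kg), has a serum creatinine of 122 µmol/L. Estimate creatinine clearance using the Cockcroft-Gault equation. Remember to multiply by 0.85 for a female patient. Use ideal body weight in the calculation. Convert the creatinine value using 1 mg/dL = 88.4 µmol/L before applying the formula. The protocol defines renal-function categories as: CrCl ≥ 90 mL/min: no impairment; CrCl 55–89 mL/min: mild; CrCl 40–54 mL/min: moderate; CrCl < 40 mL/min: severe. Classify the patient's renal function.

SCr = 122 / 88.4 = 1.38 mg/dL
CrCl = (140 − 69) × 54.3 / (72 × 1.38) × 0.85 = 3855.3 / 99.36 × 0.85 ≈ 33.0 mL/min
33 mL/min falls in the 'severe' range.

severe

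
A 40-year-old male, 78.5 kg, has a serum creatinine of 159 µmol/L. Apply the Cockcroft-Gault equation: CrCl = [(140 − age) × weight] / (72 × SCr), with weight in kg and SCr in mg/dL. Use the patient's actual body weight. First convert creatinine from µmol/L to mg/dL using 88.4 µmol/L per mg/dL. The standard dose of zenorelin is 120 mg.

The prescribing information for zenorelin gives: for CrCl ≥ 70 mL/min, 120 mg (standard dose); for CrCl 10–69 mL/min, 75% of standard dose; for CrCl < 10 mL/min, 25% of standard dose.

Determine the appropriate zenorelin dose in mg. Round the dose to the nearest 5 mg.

SCr = 159 / 88.4 = 1.799 mg/dL
CrCl = (140 − 40) × 78.5 / (72 × 1.799) = 7850.0 / 129.53 ≈ 60.6 mL/min
CrCl ≈ 61 mL/min → bracket 10–69 mL/min.
75% of 120 mg = 90 mg

90 mg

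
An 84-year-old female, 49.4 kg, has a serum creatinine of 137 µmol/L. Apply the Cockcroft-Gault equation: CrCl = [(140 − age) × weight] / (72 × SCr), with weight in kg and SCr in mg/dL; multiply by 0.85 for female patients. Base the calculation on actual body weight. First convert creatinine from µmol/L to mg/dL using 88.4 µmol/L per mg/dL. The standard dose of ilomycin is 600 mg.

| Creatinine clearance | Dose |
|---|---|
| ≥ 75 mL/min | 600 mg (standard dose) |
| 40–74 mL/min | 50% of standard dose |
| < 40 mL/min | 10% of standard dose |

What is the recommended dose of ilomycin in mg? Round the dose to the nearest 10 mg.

60 mg

SCr = 137 / 88.4 = 1.55 mg/dL
CrCl = (140 − 84) × 49.4 / (72 × 1.55) × 0.85 = 2766.4 / 111.60 × 0.85 ≈ 21.1 mL/min
CrCl ≈ 21 mL/min → bracket < 40 mL/min.
10% of 600 mg = 60 mg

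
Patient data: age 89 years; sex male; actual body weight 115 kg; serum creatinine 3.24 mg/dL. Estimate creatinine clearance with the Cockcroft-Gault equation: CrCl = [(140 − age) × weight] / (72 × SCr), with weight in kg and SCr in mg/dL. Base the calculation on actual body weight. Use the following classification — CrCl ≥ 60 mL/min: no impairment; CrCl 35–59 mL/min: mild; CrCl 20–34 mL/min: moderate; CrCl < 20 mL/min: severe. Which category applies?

CrCl = (140 − 89) × 115 / (72 × 3.24) = 5865.0 / 233.28 ≈ 25.1 mL/min
25 mL/min falls in the 'moderate' range.

moderate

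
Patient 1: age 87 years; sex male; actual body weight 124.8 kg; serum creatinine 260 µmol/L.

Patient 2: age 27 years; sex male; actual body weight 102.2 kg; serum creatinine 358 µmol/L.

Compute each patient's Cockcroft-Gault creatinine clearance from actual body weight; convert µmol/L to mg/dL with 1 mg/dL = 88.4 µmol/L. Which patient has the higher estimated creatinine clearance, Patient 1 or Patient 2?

Patient 2

Patient 1: SCr = 260 / 88.4 = 2.941 mg/dL
Patient 1: CrCl = (140 − 87) × 124.8 / (72 × 2.941) = 6614.4 / 211.75 ≈ 31.2 mL/min
Patient 2: SCr = 358 / 88.4 = 4.05 mg/dL
Patient 2: CrCl = (140 − 27) × 102.2 / (72 × 4.05) = 11548.6 / 291.60 ≈ 39.6 mL/min
31.2 vs 39.6 mL/min → Patient 2 is higher.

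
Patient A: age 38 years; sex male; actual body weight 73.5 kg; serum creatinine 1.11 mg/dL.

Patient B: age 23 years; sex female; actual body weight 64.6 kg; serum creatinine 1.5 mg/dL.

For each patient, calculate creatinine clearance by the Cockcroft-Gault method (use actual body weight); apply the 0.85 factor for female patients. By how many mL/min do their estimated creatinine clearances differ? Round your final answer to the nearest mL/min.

Patient A: CrCl = (140 − 38) × 73.5 / (72 × 1.11) = 7497.0 / 79.92 ≈ 93.8 mL/min
Patient B: CrCl = (140 − 23) × 64.6 / (72 × 1.5) × 0.85 = 7558.2 / 108.00 × 0.85 ≈ 59.5 mL/min
|93.8 − 59.5| = 34.3 mL/min

34 mL/min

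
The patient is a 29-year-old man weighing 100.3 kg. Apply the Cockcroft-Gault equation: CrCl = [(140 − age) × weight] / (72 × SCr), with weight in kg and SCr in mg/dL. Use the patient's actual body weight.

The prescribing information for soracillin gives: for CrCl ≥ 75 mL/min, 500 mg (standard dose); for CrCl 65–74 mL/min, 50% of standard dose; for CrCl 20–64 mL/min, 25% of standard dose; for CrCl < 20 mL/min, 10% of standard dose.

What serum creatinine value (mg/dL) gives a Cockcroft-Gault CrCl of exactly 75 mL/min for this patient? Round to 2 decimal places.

2.06 mg/dL

Standard dose requires CrCl ≥ 75 mL/min.
Set (140 − 29) × 100.3 / (72 × SCr) = 75
SCr = (140 − 29) × 100.3 / (72 × 75) = 2.062 mg/dL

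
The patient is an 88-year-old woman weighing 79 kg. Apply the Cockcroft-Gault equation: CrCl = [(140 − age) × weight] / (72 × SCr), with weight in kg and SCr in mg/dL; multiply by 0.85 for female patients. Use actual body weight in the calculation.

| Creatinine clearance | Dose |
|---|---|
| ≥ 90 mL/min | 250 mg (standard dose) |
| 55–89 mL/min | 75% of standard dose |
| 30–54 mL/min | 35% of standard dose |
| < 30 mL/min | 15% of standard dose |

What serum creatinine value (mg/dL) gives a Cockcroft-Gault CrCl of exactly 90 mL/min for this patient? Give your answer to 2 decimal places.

0.54 mg/dL

Standard dose requires CrCl ≥ 90 mL/min.
Set (140 − 88) × 79 × 0.85 / (72 × SCr) = 90
SCr = (140 − 88) × 79 × 0.85 / (72 × 90) = 0.539 mg/dL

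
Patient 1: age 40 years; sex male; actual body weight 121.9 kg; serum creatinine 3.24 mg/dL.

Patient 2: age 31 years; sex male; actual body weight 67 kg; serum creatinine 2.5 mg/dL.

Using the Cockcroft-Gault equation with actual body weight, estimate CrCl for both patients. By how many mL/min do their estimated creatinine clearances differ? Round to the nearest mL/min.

Patient 1: CrCl = (140 − 40) × 121.9 / (72 × 3.24) = 12190.0 / 233.28 ≈ 52.3 mL/min
Patient 2: CrCl = (140 − 31) × 67 / (72 × 2.5) = 7303.0 / 180.00 ≈ 40.6 mL/min
|52.3 − 40.6| = 11.7 mL/min

12 mL/min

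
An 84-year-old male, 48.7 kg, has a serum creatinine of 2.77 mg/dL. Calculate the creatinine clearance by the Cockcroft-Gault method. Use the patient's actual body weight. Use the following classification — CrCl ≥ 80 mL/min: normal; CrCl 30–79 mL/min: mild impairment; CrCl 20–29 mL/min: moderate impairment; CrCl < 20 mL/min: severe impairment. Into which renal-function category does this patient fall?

CrCl = (140 − 84) × 48.7 / (72 × 2.77) = 2727.2 / 199.44 ≈ 13.7 mL/min
14 mL/min falls in the 'severe impairment' range.

severe impairment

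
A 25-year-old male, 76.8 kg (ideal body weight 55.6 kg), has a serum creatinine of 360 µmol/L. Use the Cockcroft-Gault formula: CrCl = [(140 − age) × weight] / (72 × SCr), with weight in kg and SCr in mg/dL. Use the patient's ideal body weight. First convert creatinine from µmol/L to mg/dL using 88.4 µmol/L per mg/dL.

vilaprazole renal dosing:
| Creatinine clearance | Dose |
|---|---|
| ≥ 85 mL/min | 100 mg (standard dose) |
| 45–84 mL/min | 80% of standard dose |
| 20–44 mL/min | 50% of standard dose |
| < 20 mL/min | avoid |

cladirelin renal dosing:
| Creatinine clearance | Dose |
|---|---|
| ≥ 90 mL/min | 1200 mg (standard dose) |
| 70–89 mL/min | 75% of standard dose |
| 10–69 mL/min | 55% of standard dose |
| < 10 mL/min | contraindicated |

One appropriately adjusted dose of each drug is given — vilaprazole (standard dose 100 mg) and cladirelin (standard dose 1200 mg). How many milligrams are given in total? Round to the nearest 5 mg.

710 mg

SCr = 360 / 88.4 = 4.072 mg/dL
CrCl = (140 − 25) × 55.6 / (72 × 4.072) = 6394.0 / 293.18 ≈ 21.8 mL/min
CrCl ≈ 22 mL/min.
vilaprazole: 20–44 mL/min → 50% of 100 mg = 50 mg.
cladirelin: 10–69 mL/min → 55% of 1200 mg = 660 mg.
Total = 50 + 660 = 710 mg.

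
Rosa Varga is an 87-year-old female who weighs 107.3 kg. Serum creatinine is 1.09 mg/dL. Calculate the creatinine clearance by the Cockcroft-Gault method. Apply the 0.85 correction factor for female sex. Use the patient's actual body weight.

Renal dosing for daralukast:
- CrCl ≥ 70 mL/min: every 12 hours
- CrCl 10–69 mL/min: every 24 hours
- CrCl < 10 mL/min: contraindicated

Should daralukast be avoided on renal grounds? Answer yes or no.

CrCl = (140 − 87) × 107.3 / (72 × 1.09) × 0.85 = 5686.9 / 78.48 × 0.85 ≈ 61.6 mL/min
CrCl ≈ 62 mL/min, which is ≥ 10 mL/min.

no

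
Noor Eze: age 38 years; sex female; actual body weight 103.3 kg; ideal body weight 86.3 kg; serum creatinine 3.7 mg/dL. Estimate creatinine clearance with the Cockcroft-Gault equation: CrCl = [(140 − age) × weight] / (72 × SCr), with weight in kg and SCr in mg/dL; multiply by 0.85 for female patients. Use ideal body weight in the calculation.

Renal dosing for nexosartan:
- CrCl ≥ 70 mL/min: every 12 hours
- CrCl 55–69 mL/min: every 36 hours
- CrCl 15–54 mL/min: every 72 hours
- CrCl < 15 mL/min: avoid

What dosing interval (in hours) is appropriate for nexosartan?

CrCl = (140 − 38) × 86.3 / (72 × 3.7) × 0.85 = 8802.6 / 266.40 × 0.85 ≈ 28.1 mL/min
CrCl ≈ 28 mL/min → bracket 15–54 mL/min → every 72 hours.

every 72 hours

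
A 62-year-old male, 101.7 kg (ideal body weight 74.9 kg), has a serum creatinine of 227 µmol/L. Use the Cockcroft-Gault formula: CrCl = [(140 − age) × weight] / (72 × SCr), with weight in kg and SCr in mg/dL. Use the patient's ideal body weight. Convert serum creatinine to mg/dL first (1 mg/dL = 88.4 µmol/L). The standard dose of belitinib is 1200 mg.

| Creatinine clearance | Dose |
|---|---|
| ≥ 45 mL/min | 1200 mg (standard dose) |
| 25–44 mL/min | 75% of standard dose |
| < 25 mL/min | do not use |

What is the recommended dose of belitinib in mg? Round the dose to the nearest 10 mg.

900 mg

SCr = 227 / 88.4 = 2.568 mg/dL
CrCl = (140 − 62) × 74.9 / (72 × 2.568) = 5842.2 / 184.90 ≈ 31.6 mL/min
CrCl ≈ 32 mL/min → bracket 25–44 mL/min.
75% of 1200 mg = 900 mg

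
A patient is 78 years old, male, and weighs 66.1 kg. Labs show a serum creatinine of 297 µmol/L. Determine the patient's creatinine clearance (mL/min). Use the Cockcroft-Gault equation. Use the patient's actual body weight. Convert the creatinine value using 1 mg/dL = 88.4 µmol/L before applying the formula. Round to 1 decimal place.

SCr = 297 / 88.4 = 3.36 mg/dL
CrCl = (140 − 78) × 66.1 / (72 × 3.36) = 4098.2 / 241.92 ≈ 16.9 mL/min

16.9 mL/min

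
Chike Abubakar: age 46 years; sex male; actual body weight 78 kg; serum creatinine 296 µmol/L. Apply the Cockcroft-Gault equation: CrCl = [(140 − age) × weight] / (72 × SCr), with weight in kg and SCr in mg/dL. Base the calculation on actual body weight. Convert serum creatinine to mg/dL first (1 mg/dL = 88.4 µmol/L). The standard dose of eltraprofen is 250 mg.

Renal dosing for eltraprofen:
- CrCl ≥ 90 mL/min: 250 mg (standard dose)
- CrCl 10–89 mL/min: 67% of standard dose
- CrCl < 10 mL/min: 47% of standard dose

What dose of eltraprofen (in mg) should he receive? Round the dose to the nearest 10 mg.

170 mg

SCr = 296 / 88.4 = 3.348 mg/dL
CrCl = (140 − 46) × 78 / (72 × 3.348) = 7332.0 / 241.06 ≈ 30.4 mL/min
CrCl ≈ 30 mL/min → bracket 10–89 mL/min.
67% of 250 mg = 167.5 mg → 170 mg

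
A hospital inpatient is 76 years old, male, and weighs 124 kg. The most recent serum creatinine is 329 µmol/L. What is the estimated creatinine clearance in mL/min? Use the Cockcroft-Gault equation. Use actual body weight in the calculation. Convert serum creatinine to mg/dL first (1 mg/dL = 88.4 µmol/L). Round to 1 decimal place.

29.6 mL/min

SCr = 329 / 88.4 = 3.722 mg/dL
CrCl = (140 − 76) × 124 / (72 × 3.722) = 7936.0 / 267.98 ≈ 29.6 mL/min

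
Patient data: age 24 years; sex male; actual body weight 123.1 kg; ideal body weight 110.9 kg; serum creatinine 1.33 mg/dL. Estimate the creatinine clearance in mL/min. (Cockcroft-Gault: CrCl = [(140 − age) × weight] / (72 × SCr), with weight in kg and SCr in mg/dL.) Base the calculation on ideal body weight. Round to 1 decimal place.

134.3 mL/min

CrCl = (140 − 24) × 110.9 / (72 × 1.33) = 12864.4 / 95.76 ≈ 134.3 mL/min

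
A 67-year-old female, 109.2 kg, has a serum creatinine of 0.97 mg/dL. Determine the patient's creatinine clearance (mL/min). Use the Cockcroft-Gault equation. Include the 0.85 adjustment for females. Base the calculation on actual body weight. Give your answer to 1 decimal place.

CrCl = (140 − 67) × 109.2 / (72 × 0.97) × 0.85 = 7971.6 / 69.84 × 0.85 ≈ 97.0 mL/min

97.0 mL/min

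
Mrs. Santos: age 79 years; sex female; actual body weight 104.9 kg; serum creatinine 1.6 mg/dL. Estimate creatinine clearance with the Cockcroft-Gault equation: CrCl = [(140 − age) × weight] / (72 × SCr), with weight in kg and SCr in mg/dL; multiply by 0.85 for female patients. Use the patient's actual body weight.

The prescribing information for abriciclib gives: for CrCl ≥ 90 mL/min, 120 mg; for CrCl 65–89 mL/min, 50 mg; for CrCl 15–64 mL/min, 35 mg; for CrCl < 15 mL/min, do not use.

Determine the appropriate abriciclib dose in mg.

CrCl = (140 − 79) × 104.9 / (72 × 1.6) × 0.85 = 6398.9 / 115.20 × 0.85 ≈ 47.2 mL/min
CrCl ≈ 47 mL/min → bracket 15–64 mL/min.
Dose for this bracket: 35 mg.

35 mg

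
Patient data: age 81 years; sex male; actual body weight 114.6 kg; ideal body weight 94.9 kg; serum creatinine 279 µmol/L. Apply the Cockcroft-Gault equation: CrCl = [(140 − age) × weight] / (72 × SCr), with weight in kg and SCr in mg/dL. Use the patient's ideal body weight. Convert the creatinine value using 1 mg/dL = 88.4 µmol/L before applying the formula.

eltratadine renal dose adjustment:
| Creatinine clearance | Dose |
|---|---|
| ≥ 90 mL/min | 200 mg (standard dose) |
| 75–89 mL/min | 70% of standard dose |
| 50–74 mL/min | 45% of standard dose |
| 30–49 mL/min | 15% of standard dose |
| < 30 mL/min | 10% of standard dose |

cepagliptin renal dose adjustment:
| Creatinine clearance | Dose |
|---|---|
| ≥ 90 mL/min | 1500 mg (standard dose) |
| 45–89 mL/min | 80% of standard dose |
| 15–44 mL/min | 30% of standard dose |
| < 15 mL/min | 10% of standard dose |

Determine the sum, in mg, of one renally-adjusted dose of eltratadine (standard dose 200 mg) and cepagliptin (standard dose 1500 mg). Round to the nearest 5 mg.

470 mg

SCr = 279 / 88.4 = 3.156 mg/dL
CrCl = (140 − 81) × 94.9 / (72 × 3.156) = 5599.1 / 227.23 ≈ 24.6 mL/min
CrCl ≈ 25 mL/min.
eltratadine: < 30 mL/min → 10% of 200 mg = 20 mg.
cepagliptin: 15–44 mL/min → 30% of 1500 mg = 450 mg.
Total = 20 + 450 = 470 mg.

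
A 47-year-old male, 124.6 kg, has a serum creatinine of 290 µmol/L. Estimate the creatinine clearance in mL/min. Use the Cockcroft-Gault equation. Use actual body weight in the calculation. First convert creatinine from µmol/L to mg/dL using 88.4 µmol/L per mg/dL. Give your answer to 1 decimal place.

SCr = 290 / 88.4 = 3.281 mg/dL
CrCl = (140 − 47) × 124.6 / (72 × 3.281) = 11587.8 / 236.23 ≈ 49.1 mL/min

49.1 mL/min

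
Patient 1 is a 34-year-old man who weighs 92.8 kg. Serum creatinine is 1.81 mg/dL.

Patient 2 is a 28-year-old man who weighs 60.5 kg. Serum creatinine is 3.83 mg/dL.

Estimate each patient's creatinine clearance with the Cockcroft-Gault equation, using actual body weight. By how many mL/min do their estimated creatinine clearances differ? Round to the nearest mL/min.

51 mL/min

Patient 1: CrCl = (140 − 34) × 92.8 / (72 × 1.81) = 9836.8 / 130.32 ≈ 75.5 mL/min
Patient 2: CrCl = (140 − 28) × 60.5 / (72 × 3.83) = 6776.0 / 275.76 ≈ 24.6 mL/min
|75.5 − 24.6| = 50.9 mL/min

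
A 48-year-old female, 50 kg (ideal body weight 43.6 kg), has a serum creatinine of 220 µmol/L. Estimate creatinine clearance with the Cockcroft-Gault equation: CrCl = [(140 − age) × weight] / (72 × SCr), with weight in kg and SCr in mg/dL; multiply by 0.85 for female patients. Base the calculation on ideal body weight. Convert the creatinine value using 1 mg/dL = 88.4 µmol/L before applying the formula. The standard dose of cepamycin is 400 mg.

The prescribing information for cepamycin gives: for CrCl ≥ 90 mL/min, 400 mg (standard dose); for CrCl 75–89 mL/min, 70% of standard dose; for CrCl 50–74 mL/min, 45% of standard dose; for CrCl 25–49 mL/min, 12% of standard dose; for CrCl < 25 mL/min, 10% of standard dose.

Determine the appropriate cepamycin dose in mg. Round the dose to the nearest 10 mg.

SCr = 220 / 88.4 = 2.489 mg/dL
CrCl = (140 − 48) × 43.6 / (72 × 2.489) × 0.85 = 4011.2 / 179.21 × 0.85 ≈ 19.0 mL/min
CrCl ≈ 19 mL/min → bracket < 25 mL/min.
10% of 400 mg = 40 mg

40 mg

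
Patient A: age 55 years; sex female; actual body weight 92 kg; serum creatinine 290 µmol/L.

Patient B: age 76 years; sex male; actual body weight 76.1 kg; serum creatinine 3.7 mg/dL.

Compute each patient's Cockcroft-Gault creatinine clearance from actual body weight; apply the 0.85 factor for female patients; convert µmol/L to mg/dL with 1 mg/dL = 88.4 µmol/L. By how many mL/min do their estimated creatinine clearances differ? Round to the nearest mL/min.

Patient A: SCr = 290 / 88.4 = 3.281 mg/dL
Patient A: CrCl = (140 − 55) × 92 / (72 × 3.281) × 0.85 = 7820.0 / 236.23 × 0.85 ≈ 28.1 mL/min
Patient B: CrCl = (140 − 76) × 76.1 / (72 × 3.7) = 4870.4 / 266.40 ≈ 18.3 mL/min
|28.1 − 18.3| = 9.8 mL/min

10 mL/min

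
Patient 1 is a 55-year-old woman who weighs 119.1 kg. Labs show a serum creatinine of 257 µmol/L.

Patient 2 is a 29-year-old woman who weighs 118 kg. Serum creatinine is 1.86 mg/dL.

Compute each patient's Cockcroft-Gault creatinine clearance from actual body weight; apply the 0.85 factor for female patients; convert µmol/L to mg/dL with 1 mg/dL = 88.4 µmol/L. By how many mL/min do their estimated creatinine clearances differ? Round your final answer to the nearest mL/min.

Patient 1: SCr = 257 / 88.4 = 2.907 mg/dL
Patient 1: CrCl = (140 − 55) × 119.1 / (72 × 2.907) × 0.85 = 10123.5 / 209.30 × 0.85 ≈ 41.1 mL/min
Patient 2: CrCl = (140 − 29) × 118 / (72 × 1.86) × 0.85 = 13098.0 / 133.92 × 0.85 ≈ 83.1 mL/min
|41.1 − 83.1| = 42.0 mL/min

42 mL/min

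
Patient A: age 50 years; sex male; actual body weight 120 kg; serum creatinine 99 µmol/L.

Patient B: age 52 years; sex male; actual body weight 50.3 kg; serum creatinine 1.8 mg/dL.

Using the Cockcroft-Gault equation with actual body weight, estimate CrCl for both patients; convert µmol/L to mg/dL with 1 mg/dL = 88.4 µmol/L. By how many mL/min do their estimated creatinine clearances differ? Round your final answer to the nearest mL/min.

100 mL/min

Patient A: SCr = 99 / 88.4 = 1.12 mg/dL
Patient A: CrCl = (140 − 50) × 120 / (72 × 1.12) = 10800.0 / 80.64 ≈ 133.9 mL/min
Patient B: CrCl = (140 − 52) × 50.3 / (72 × 1.8) = 4426.4 / 129.60 ≈ 34.2 mL/min
|133.9 − 34.2| = 99.7 mL/min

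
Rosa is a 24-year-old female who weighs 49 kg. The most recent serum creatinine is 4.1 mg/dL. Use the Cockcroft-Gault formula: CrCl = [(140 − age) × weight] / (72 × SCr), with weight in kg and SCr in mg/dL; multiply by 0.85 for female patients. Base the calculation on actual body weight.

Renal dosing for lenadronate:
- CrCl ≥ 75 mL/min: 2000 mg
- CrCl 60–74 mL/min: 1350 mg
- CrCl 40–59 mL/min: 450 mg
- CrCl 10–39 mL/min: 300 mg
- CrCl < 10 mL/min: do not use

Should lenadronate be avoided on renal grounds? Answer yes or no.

CrCl = (140 − 24) × 49 / (72 × 4.1) × 0.85 = 5684.0 / 295.20 × 0.85 ≈ 16.4 mL/min
CrCl ≈ 16 mL/min, which is ≥ 10 mL/min.

no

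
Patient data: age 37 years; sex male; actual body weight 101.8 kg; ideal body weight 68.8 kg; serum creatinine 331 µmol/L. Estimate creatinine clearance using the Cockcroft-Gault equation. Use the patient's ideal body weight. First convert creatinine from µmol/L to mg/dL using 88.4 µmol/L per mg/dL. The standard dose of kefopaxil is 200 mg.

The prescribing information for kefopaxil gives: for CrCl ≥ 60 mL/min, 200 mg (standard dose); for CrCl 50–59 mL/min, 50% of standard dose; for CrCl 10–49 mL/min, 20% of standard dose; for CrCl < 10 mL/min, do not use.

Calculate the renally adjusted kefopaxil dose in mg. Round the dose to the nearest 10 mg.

SCr = 331 / 88.4 = 3.744 mg/dL
CrCl = (140 − 37) × 68.8 / (72 × 3.744) = 7086.4 / 269.57 ≈ 26.3 mL/min
CrCl ≈ 26 mL/min → bracket 10–49 mL/min.
20% of 200 mg = 40 mg

40 mg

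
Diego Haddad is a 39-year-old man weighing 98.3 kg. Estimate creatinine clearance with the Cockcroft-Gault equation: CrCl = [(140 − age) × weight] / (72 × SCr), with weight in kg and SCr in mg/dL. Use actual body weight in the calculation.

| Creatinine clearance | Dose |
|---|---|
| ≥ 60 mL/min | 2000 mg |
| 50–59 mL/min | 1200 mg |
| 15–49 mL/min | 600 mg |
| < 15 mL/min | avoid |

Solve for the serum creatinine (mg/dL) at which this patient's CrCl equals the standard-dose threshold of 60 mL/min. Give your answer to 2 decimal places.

2.30 mg/dL

Standard dose requires CrCl ≥ 60 mL/min.
Set (140 − 39) × 98.3 / (72 × SCr) = 60
SCr = (140 − 39) × 98.3 / (72 × 60) = 2.298 mg/dL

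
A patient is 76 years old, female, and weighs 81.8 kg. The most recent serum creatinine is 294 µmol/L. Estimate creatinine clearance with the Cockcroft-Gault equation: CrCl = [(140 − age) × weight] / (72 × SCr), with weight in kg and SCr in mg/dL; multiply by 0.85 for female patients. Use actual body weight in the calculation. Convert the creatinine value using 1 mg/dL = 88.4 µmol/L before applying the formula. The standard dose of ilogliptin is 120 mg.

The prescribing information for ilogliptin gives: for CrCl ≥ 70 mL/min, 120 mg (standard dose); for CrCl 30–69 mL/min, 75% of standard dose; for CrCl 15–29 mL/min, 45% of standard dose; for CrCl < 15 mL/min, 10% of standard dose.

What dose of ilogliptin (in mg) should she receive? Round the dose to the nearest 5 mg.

SCr = 294 / 88.4 = 3.326 mg/dL
CrCl = (140 − 76) × 81.8 / (72 × 3.326) × 0.85 = 5235.2 / 239.47 × 0.85 ≈ 18.6 mL/min
CrCl ≈ 19 mL/min → bracket 15–29 mL/min.
45% of 120 mg = 54 mg → 55 mg

55 mg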